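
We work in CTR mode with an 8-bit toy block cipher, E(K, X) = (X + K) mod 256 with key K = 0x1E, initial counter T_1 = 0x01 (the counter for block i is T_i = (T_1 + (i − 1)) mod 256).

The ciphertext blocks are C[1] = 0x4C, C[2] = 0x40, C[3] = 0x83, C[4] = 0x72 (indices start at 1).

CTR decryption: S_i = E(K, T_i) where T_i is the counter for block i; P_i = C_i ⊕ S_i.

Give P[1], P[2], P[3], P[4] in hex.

P[1]: T = 0x01, S = E(K, T) = 0x1F; 0x4C ⊕ 0x1F = 0x53.
P[2]: T = 0x02, S = E(K, T) = 0x20; 0x40 ⊕ 0x20 = 0x60.
P[3]: T = 0x03, S = E(K, T) = 0x21; 0x83 ⊕ 0x21 = 0xA2.
P[4]: T = 0x04, S = E(K, T) = 0x22; 0x72 ⊕ 0x22 = 0x50.

P[1] = 0x53, P[2] = 0x60, P[3] = 0xA2, P[4] = 0x50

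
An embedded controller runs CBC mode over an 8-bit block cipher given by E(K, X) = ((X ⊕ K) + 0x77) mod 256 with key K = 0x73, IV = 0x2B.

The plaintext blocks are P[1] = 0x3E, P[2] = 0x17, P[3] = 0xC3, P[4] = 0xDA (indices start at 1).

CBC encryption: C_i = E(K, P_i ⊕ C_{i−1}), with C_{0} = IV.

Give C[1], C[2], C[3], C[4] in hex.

C[1]: P[1] ⊕ 0x2B = 0x15; E(K, 0x15) = 0xDD.
C[2]: P[2] ⊕ 0xDD = 0xCA; E(K, 0xCA) = 0x30.
C[3]: P[3] ⊕ 0x30 = 0xF3; E(K, 0xF3) = 0xF7.
C[4]: P[4] ⊕ 0xF7 = 0x2D; E(K, 0x2D) = 0xD5.

C[1] = 0xDD, C[2] = 0x30, C[3] = 0xF7, C[4] = 0xD5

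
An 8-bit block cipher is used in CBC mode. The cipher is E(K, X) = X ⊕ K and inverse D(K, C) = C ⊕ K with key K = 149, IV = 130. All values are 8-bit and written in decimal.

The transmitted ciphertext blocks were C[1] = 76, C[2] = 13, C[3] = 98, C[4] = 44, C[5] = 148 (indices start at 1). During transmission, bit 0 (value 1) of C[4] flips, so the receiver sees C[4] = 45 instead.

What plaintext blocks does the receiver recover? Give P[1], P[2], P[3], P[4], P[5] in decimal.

P[1] = 91, P[2] = 212, P[3] = 250, P[4] = 218, P[5] = 44

CBC decryption: P_i = D(K, C_i) ⊕ C_{i−1}, with C_{0} = IV.
Only C[4] changed, to 45. In CBC, a change in C_i garbles P_i and flips the same bit in P_{i+1}. Decrypting the received ciphertext:
P[1]: D(K, 76) = 217; 217 ⊕ 130 = 91.
P[2]: D(K, 13) = 152; 152 ⊕ 76 = 212.
P[3]: D(K, 98) = 247; 247 ⊕ 13 = 250.
P[4]: D(K, 45) = 184; 184 ⊕ 98 = 218.
P[5]: D(K, 148) = 1; 1 ⊕ 45 = 44.
Blocks that differ from the original plaintext: P[4], P[5].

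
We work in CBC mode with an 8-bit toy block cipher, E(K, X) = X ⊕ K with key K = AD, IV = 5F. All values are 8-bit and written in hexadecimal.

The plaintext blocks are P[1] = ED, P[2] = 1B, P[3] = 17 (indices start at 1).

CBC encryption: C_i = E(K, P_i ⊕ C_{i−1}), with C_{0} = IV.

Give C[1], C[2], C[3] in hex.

C[1] = 1F, C[2] = A9, C[3] = 13

C[1]: P[1] ⊕ 5F = B2; E(K, B2) = 1F.
C[2]: P[2] ⊕ 1F = 04; E(K, 04) = A9.
C[3]: P[3] ⊕ A9 = BE; E(K, BE) = 13.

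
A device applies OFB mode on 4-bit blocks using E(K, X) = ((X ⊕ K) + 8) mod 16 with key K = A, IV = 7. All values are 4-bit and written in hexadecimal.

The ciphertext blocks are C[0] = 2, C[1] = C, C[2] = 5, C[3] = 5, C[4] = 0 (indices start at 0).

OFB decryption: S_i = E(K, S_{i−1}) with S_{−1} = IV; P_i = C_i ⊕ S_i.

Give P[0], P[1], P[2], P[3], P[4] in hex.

P[0]: S = E(K, 7) = 5; 2 ⊕ 5 = 7.
P[1]: S = E(K, 5) = 7; C ⊕ 7 = B.
P[2]: S = E(K, 7) = 5; 5 ⊕ 5 = 0.
P[3]: S = E(K, 5) = 7; 5 ⊕ 7 = 2.
P[4]: S = E(K, 7) = 5; 0 ⊕ 5 = 5.

P[0] = 7, P[1] = B, P[2] = 0, P[3] = 2, P[4] = 5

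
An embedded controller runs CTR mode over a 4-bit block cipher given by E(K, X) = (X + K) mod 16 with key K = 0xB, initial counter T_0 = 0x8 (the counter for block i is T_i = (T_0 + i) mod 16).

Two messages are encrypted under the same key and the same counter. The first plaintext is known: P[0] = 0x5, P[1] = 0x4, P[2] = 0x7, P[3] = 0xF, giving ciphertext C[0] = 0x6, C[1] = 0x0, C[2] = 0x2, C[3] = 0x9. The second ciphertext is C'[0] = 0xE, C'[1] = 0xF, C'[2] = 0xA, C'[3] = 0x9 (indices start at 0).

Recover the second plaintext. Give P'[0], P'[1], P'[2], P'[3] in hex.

In CTR with a reused counter, both messages share the same keystream S_i, so C_i ⊕ C'_i = P_i ⊕ P'_i and thus P'_i = P_i ⊕ C_i ⊕ C'_i.
P'[0]: 0x5 ⊕ 0x6 ⊕ 0xE = 0xD.
P'[1]: 0x4 ⊕ 0x0 ⊕ 0xF = 0xB.
P'[2]: 0x7 ⊕ 0x2 ⊕ 0xA = 0xF.
P'[3]: 0xF ⊕ 0x9 ⊕ 0x9 = 0xF.

P'[0] = 0xD, P'[1] = 0xB, P'[2] = 0xF, P'[3] = 0xF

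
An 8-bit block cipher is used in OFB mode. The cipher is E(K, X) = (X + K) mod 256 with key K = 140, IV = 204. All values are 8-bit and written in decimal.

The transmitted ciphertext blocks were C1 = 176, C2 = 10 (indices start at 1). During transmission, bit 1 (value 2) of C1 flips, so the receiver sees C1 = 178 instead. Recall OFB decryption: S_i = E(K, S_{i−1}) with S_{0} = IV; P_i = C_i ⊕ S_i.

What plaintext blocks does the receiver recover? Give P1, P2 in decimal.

Only C1 changed, to 178. In OFB, a change in C_i flips the same bit in P_i only; the keystream is unaffected. Decrypting the received ciphertext:
P1: S = E(K, 204) = 88; 178 ⊕ 88 = 234.
P2: S = E(K, 88) = 228; 10 ⊕ 228 = 238.
Blocks that differ from the original plaintext: P1.

P1 = 234, P2 = 238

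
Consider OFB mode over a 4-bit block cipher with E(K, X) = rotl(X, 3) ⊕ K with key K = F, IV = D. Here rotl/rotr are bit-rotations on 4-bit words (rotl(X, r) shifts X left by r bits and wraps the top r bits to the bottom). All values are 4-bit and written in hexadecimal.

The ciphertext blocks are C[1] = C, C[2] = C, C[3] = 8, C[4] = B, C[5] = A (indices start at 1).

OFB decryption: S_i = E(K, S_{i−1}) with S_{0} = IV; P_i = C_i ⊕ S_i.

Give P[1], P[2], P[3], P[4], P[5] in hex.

P[1]: S = E(K, D) = 1; C ⊕ 1 = D.
P[2]: S = E(K, 1) = 7; C ⊕ 7 = B.
P[3]: S = E(K, 7) = 4; 8 ⊕ 4 = C.
P[4]: S = E(K, 4) = D; B ⊕ D = 6.
P[5]: S = E(K, D) = 1; A ⊕ 1 = B.

P[1] = D, P[2] = B, P[3] = C, P[4] = 6, P[5] = B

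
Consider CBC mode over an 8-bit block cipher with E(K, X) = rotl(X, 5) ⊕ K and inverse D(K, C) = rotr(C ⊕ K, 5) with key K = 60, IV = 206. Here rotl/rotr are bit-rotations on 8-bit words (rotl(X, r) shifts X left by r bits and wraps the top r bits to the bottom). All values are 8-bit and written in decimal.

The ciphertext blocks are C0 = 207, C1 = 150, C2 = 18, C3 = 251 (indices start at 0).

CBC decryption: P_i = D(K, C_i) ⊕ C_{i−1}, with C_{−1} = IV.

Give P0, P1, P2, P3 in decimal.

P0: D(K, 207) = 159; 159 ⊕ 206 = 81.
P1: D(K, 150) = 85; 85 ⊕ 207 = 154.
P2: D(K, 18) = 113; 113 ⊕ 150 = 231.
P3: D(K, 251) = 62; 62 ⊕ 18 = 44.

P0 = 81, P1 = 154, P2 = 231, P3 = 44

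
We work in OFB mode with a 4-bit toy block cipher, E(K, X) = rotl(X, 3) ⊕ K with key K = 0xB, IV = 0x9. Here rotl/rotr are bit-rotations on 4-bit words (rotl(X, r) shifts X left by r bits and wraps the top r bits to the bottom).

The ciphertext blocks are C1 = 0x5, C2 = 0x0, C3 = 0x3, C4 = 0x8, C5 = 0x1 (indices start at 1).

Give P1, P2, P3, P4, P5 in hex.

OFB decryption: S_i = E(K, S_{i−1}) with S_{0} = IV; P_i = C_i ⊕ S_i.
P1: S = E(K, 0x9) = 0x7; 0x5 ⊕ 0x7 = 0x2.
P2: S = E(K, 0x7) = 0x0; 0x0 ⊕ 0x0 = 0x0.
P3: S = E(K, 0x0) = 0xB; 0x3 ⊕ 0xB = 0x8.
P4: S = E(K, 0xB) = 0x6; 0x8 ⊕ 0x6 = 0xE.
P5: S = E(K, 0x6) = 0x8; 0x1 ⊕ 0x8 = 0x9.

P1 = 0x2, P2 = 0x0, P3 = 0x8, P4 = 0xE, P5 = 0x9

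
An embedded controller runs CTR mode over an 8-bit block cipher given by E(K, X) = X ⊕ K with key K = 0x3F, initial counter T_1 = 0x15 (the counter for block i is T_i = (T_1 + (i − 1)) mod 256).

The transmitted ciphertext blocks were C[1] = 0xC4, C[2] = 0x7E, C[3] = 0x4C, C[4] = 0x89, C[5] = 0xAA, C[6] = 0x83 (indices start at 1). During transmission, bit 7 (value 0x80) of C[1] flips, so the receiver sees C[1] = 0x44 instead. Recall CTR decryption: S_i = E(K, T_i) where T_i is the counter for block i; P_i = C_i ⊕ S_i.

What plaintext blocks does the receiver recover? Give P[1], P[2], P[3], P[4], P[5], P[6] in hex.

P[1] = 0x6E, P[2] = 0x57, P[3] = 0x64, P[4] = 0xAE, P[5] = 0x8C, P[6] = 0xA6

Only C[1] changed, to 0x44. In CTR, a change in C_i flips the same bit in P_i only; the keystream is unaffected. Decrypting the received ciphertext:
P[1]: T = 0x15, S = E(K, T) = 0x2A; 0x44 ⊕ 0x2A = 0x6E.
P[2]: T = 0x16, S = E(K, T) = 0x29; 0x7E ⊕ 0x29 = 0x57.
P[3]: T = 0x17, S = E(K, T) = 0x28; 0x4C ⊕ 0x28 = 0x64.
P[4]: T = 0x18, S = E(K, T) = 0x27; 0x89 ⊕ 0x27 = 0xAE.
P[5]: T = 0x19, S = E(K, T) = 0x26; 0xAA ⊕ 0x26 = 0x8C.
P[6]: T = 0x1A, S = E(K, T) = 0x25; 0x83 ⊕ 0x25 = 0xA6.
Blocks that differ from the original plaintext: P[1].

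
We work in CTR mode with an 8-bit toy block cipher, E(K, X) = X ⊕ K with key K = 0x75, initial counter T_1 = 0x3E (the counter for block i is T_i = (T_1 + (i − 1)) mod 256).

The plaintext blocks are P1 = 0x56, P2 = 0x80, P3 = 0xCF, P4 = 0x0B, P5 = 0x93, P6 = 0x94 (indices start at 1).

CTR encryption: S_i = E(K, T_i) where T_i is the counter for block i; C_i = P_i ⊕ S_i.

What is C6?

C6 = 0xA2

C1: T = 0x3E, S = E(K, T) = 0x4B; 0x56 ⊕ 0x4B = 0x1D.
C2: T = 0x3F, S = E(K, T) = 0x4A; 0x80 ⊕ 0x4A = 0xCA.
C3: T = 0x40, S = E(K, T) = 0x35; 0xCF ⊕ 0x35 = 0xFA.
C4: T = 0x41, S = E(K, T) = 0x34; 0x0B ⊕ 0x34 = 0x3F.
C5: T = 0x42, S = E(K, T) = 0x37; 0x93 ⊕ 0x37 = 0xA4.
C6: T = 0x43, S = E(K, T) = 0x36; 0x94 ⊕ 0x36 = 0xA2.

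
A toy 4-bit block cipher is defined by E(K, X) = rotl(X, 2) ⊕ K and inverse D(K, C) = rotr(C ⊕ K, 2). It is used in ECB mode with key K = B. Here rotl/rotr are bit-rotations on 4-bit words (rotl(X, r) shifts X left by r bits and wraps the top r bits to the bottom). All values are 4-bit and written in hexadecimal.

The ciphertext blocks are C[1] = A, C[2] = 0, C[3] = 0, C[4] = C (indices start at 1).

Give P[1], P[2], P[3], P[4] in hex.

ECB decryption: P_i = D(K, C_i).
P[1]: D(K, A) = 4.
P[2]: D(K, 0) = E.
P[3]: D(K, 0) = E.
P[4]: D(K, C) = D.

P[1] = 4, P[2] = E, P[3] = E, P[4] = D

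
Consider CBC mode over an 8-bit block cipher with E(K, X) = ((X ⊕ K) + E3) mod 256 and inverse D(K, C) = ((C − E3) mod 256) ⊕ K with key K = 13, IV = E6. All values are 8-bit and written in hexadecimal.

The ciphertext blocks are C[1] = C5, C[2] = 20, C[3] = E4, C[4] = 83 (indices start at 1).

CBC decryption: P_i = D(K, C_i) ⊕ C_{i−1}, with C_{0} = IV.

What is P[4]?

P[4] = 57

P[4]: D(K, 83) = B3; B3 ⊕ E4 = 57.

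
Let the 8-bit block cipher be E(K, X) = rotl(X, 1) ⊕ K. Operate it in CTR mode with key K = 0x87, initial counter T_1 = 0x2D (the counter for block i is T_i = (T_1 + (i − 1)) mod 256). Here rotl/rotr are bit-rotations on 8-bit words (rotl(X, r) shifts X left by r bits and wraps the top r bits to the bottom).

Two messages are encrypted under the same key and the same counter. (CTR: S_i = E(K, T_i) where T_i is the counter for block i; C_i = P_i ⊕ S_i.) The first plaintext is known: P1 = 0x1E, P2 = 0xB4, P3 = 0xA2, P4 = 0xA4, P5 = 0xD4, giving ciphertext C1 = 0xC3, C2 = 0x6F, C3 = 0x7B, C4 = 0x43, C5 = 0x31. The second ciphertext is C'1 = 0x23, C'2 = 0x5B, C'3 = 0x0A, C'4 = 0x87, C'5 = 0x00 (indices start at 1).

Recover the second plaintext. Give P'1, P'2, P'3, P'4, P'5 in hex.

In CTR with a reused counter, both messages share the same keystream S_i, so C_i ⊕ C'_i = P_i ⊕ P'_i and thus P'_i = P_i ⊕ C_i ⊕ C'_i.
P'1: 0x1E ⊕ 0xC3 ⊕ 0x23 = 0xFE.
P'2: 0xB4 ⊕ 0x6F ⊕ 0x5B = 0x80.
P'3: 0xA2 ⊕ 0x7B ⊕ 0x0A = 0xD3.
P'4: 0xA4 ⊕ 0x43 ⊕ 0x87 = 0x60.
P'5: 0xD4 ⊕ 0x31 ⊕ 0x00 = 0xE5.

P'1 = 0xFE, P'2 = 0x80, P'3 = 0xD3, P'4 = 0x60, P'5 = 0xE5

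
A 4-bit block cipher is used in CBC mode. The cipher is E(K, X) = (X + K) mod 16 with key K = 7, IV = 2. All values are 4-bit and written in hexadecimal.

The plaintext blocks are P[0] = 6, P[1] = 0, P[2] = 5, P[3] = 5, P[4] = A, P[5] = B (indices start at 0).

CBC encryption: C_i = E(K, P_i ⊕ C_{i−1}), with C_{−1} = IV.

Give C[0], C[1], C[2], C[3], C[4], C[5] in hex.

C[0]: P[0] ⊕ 2 = 4; E(K, 4) = B.
C[1]: P[1] ⊕ B = B; E(K, B) = 2.
C[2]: P[2] ⊕ 2 = 7; E(K, 7) = E.
C[3]: P[3] ⊕ E = B; E(K, B) = 2.
C[4]: P[4] ⊕ 2 = 8; E(K, 8) = F.
C[5]: P[5] ⊕ F = 4; E(K, 4) = B.

C[0] = B, C[1] = 2, C[2] = E, C[3] = 2, C[4] = F, C[5] = B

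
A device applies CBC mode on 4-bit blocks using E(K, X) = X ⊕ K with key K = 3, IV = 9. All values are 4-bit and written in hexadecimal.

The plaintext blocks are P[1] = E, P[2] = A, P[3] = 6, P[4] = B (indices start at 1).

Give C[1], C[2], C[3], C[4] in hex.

C[1] = 4, C[2] = D, C[3] = 8, C[4] = 0

CBC encryption: C_i = E(K, P_i ⊕ C_{i−1}), with C_{0} = IV.
C[1]: P[1] ⊕ 9 = 7; E(K, 7) = 4.
C[2]: P[2] ⊕ 4 = E; E(K, E) = D.
C[3]: P[3] ⊕ D = B; E(K, B) = 8.
C[4]: P[4] ⊕ 8 = 3; E(K, 3) = 0.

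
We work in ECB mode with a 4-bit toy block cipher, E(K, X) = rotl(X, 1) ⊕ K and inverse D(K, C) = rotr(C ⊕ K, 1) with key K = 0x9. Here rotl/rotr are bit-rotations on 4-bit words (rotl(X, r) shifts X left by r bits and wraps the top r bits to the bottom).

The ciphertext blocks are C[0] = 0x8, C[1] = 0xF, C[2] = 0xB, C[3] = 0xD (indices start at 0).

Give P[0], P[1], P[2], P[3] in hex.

P[0] = 0x8, P[1] = 0x3, P[2] = 0x1, P[3] = 0x2

ECB decryption: P_i = D(K, C_i).
P[0]: D(K, 0x8) = 0x8.
P[1]: D(K, 0xF) = 0x3.
P[2]: D(K, 0xB) = 0x1.
P[3]: D(K, 0xD) = 0x2.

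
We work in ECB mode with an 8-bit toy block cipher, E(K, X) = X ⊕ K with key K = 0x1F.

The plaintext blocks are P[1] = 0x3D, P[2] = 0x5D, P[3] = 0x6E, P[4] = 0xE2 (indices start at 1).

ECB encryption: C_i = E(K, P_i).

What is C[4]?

C[4] = 0xFD

C[4]: E(K, 0xE2) = 0xFD.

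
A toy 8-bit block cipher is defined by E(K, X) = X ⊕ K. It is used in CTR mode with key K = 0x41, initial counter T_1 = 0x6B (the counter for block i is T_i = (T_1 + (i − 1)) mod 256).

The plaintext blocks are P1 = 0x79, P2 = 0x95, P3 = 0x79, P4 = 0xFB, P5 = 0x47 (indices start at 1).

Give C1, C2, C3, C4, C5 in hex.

C1 = 0x53, C2 = 0xB8, C3 = 0x55, C4 = 0xD4, C5 = 0x69

CTR encryption: S_i = E(K, T_i) where T_i is the counter for block i; C_i = P_i ⊕ S_i.
C1: T = 0x6B, S = E(K, T) = 0x2A; 0x79 ⊕ 0x2A = 0x53.
C2: T = 0x6C, S = E(K, T) = 0x2D; 0x95 ⊕ 0x2D = 0xB8.
C3: T = 0x6D, S = E(K, T) = 0x2C; 0x79 ⊕ 0x2C = 0x55.
C4: T = 0x6E, S = E(K, T) = 0x2F; 0xFB ⊕ 0x2F = 0xD4.
C5: T = 0x6F, S = E(K, T) = 0x2E; 0x47 ⊕ 0x2E = 0x69.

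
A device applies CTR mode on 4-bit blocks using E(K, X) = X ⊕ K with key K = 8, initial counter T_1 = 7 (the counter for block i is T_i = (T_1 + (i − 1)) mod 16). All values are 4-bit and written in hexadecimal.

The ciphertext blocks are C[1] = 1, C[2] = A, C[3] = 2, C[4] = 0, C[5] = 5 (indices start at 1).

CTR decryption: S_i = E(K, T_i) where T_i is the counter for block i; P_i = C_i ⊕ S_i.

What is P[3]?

P[3] = 3

P[3]: T = 9, S = E(K, T) = 1; 2 ⊕ 1 = 3.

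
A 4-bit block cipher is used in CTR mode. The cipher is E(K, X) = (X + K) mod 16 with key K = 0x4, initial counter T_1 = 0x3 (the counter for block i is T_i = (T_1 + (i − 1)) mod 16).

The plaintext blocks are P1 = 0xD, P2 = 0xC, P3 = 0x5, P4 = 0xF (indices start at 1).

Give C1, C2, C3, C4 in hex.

CTR encryption: S_i = E(K, T_i) where T_i is the counter for block i; C_i = P_i ⊕ S_i.
C1: T = 0x3, S = E(K, T) = 0x7; 0xD ⊕ 0x7 = 0xA.
C2: T = 0x4, S = E(K, T) = 0x8; 0xC ⊕ 0x8 = 0x4.
C3: T = 0x5, S = E(K, T) = 0x9; 0x5 ⊕ 0x9 = 0xC.
C4: T = 0x6, S = E(K, T) = 0xA; 0xF ⊕ 0xA = 0x5.

C1 = 0xA, C2 = 0x4, C3 = 0xC, C4 = 0x5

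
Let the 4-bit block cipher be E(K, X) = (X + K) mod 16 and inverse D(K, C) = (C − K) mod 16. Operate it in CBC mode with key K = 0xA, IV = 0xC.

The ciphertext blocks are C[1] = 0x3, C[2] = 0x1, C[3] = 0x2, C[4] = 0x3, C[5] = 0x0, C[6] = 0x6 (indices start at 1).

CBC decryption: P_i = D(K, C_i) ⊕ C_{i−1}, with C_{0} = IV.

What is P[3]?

P[3]: D(K, 0x2) = 0x8; 0x8 ⊕ 0x1 = 0x9.

P[3] = 0x9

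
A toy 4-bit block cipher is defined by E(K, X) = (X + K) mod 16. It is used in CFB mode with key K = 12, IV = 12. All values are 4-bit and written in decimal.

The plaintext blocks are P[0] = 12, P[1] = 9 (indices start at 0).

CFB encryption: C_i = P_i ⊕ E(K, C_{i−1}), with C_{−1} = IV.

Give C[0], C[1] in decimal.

C[0] = 4, C[1] = 9

C[0]: E(K, 12) = 8; 12 ⊕ 8 = 4.
C[1]: E(K, 4) = 0; 9 ⊕ 0 = 9.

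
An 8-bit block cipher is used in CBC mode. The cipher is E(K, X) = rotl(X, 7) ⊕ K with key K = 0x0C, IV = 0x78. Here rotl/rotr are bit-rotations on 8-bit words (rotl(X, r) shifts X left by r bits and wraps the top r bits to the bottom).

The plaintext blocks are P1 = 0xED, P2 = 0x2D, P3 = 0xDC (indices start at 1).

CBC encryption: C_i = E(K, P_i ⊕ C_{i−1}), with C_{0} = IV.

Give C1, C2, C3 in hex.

C1: P1 ⊕ 0x78 = 0x95; E(K, 0x95) = 0xC6.
C2: P2 ⊕ 0xC6 = 0xEB; E(K, 0xEB) = 0xF9.
C3: P3 ⊕ 0xF9 = 0x25; E(K, 0x25) = 0x9E.

C1 = 0xC6, C2 = 0xF9, C3 = 0x9E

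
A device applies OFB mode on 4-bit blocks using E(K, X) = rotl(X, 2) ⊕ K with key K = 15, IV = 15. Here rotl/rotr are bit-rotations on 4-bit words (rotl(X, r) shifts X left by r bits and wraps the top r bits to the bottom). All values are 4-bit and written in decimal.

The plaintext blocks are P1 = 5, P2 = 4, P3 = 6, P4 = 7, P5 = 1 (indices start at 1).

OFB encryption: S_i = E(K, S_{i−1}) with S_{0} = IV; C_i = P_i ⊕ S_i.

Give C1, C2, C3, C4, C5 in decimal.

C1: S = E(K, 15) = 0; 5 ⊕ 0 = 5.
C2: S = E(K, 0) = 15; 4 ⊕ 15 = 11.
C3: S = E(K, 15) = 0; 6 ⊕ 0 = 6.
C4: S = E(K, 0) = 15; 7 ⊕ 15 = 8.
C5: S = E(K, 15) = 0; 1 ⊕ 0 = 1.

C1 = 5, C2 = 11, C3 = 6, C4 = 8, C5 = 1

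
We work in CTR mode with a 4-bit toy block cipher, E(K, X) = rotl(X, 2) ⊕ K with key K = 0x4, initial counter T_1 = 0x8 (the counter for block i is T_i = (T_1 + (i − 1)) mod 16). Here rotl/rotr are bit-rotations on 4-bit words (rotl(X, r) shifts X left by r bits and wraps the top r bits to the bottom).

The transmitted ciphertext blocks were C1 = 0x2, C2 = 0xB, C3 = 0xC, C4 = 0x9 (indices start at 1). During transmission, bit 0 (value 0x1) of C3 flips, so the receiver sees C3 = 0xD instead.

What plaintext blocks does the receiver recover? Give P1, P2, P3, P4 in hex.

CTR decryption: S_i = E(K, T_i) where T_i is the counter for block i; P_i = C_i ⊕ S_i.
Only C3 changed, to 0xD. In CTR, a change in C_i flips the same bit in P_i only; the keystream is unaffected. Decrypting the received ciphertext:
P1: T = 0x8, S = E(K, T) = 0x6; 0x2 ⊕ 0x6 = 0x4.
P2: T = 0x9, S = E(K, T) = 0x2; 0xB ⊕ 0x2 = 0x9.
P3: T = 0xA, S = E(K, T) = 0xE; 0xD ⊕ 0xE = 0x3.
P4: T = 0xB, S = E(K, T) = 0xA; 0x9 ⊕ 0xA = 0x3.
Blocks that differ from the original plaintext: P3.

P1 = 0x4, P2 = 0x9, P3 = 0x3, P4 = 0x3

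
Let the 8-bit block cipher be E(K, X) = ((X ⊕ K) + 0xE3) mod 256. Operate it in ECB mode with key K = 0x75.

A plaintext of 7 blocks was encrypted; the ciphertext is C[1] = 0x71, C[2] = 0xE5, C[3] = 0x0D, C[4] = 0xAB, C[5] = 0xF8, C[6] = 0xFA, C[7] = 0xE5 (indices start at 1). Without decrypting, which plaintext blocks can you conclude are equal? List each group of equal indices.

ECB encrypts each block independently with the same key, so equal ciphertext blocks imply equal plaintext blocks.
C[2] = C[7] = 0xE5, so P[2] = P[7].

P[2] = P[7]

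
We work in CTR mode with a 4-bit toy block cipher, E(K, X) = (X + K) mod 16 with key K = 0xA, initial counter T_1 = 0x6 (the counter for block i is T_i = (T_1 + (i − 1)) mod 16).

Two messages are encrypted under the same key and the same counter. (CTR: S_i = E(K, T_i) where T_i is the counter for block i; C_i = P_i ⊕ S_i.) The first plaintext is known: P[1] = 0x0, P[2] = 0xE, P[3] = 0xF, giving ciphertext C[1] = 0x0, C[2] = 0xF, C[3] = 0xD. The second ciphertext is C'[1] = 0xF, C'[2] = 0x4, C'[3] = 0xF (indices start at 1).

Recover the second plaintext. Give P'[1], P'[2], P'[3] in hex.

P'[1] = 0xF, P'[2] = 0x5, P'[3] = 0xD

In CTR with a reused counter, both messages share the same keystream S_i, so C_i ⊕ C'_i = P_i ⊕ P'_i and thus P'_i = P_i ⊕ C_i ⊕ C'_i.
P'[1]: 0x0 ⊕ 0x0 ⊕ 0xF = 0xF.
P'[2]: 0xE ⊕ 0xF ⊕ 0x4 = 0x5.
P'[3]: 0xF ⊕ 0xD ⊕ 0xF = 0xD.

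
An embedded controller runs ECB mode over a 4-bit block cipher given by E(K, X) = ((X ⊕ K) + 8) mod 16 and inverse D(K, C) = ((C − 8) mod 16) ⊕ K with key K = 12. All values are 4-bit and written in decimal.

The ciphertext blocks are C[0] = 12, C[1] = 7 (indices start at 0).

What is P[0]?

P[0] = 8

ECB decryption: P_i = D(K, C_i).
P[0]: D(K, 12) = 8.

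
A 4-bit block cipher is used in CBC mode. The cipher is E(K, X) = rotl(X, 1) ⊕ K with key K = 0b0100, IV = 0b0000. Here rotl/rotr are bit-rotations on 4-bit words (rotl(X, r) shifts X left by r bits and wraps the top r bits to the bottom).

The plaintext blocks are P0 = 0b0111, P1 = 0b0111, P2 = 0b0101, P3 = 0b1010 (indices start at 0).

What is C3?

CBC encryption: C_i = E(K, P_i ⊕ C_{i−1}), with C_{−1} = IV.
C0: P0 ⊕ 0b0000 = 0b0111; E(K, 0b0111) = 0b1010.
C1: P1 ⊕ 0b1010 = 0b1101; E(K, 0b1101) = 0b1111.
C2: P2 ⊕ 0b1111 = 0b1010; E(K, 0b1010) = 0b0001.
C3: P3 ⊕ 0b0001 = 0b1011; E(K, 0b1011) = 0b0011.

C3 = 0b0011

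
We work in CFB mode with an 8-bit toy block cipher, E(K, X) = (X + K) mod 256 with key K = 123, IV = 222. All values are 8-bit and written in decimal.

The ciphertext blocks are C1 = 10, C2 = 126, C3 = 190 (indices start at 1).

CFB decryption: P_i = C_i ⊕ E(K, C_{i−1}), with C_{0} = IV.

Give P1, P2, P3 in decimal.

P1: E(K, 222) = 89; 10 ⊕ 89 = 83.
P2: E(K, 10) = 133; 126 ⊕ 133 = 251.
P3: E(K, 126) = 249; 190 ⊕ 249 = 71.

P1 = 83, P2 = 251, P3 = 71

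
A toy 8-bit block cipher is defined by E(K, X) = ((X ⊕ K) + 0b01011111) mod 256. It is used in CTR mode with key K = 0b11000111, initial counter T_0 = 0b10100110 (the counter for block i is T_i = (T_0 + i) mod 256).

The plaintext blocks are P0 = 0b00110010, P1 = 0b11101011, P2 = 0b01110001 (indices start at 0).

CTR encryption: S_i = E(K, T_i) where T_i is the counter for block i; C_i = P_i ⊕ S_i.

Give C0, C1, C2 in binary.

C0 = 0b11110010, C1 = 0b01010100, C2 = 0b10111111

C0: T = 0b10100110, S = E(K, T) = 0b11000000; 0b00110010 ⊕ 0b11000000 = 0b11110010.
C1: T = 0b10100111, S = E(K, T) = 0b10111111; 0b11101011 ⊕ 0b10111111 = 0b01010100.
C2: T = 0b10101000, S = E(K, T) = 0b11001110; 0b01110001 ⊕ 0b11001110 = 0b10111111.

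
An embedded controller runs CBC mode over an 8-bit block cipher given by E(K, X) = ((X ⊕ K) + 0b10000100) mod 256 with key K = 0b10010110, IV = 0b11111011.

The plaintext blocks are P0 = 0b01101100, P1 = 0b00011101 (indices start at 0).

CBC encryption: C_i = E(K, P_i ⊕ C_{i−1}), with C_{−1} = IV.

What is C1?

C1 = 0b10010010

C0: P0 ⊕ 0b11111011 = 0b10010111; E(K, 0b10010111) = 0b10000101.
C1: P1 ⊕ 0b10000101 = 0b10011000; E(K, 0b10011000) = 0b10010010.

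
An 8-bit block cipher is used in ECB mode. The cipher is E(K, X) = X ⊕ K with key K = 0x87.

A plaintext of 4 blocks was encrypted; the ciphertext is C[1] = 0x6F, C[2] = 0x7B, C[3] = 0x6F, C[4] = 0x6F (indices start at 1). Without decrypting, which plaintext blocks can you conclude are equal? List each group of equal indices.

P[1] = P[3] = P[4]

ECB encrypts each block independently with the same key, so equal ciphertext blocks imply equal plaintext blocks.
C[1] = C[3] = C[4] = 0x6F, so P[1] = P[3] = P[4].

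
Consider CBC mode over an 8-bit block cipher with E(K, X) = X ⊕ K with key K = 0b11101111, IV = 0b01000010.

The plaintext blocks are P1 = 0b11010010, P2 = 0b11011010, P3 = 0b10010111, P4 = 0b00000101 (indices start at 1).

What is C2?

CBC encryption: C_i = E(K, P_i ⊕ C_{i−1}), with C_{0} = IV.
C1: P1 ⊕ 0b01000010 = 0b10010000; E(K, 0b10010000) = 0b01111111.
C2: P2 ⊕ 0b01111111 = 0b10100101; E(K, 0b10100101) = 0b01001010.

C2 = 0b01001010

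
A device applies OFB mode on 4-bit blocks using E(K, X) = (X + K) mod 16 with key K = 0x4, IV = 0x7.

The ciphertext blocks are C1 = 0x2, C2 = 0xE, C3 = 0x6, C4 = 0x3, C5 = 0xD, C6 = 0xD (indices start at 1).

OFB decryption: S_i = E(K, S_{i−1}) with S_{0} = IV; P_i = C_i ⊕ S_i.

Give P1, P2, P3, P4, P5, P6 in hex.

P1: S = E(K, 0x7) = 0xB; 0x2 ⊕ 0xB = 0x9.
P2: S = E(K, 0xB) = 0xF; 0xE ⊕ 0xF = 0x1.
P3: S = E(K, 0xF) = 0x3; 0x6 ⊕ 0x3 = 0x5.
P4: S = E(K, 0x3) = 0x7; 0x3 ⊕ 0x7 = 0x4.
P5: S = E(K, 0x7) = 0xB; 0xD ⊕ 0xB = 0x6.
P6: S = E(K, 0xB) = 0xF; 0xD ⊕ 0xF = 0x2.

P1 = 0x9, P2 = 0x1, P3 = 0x5, P4 = 0x4, P5 = 0x6, P6 = 0x2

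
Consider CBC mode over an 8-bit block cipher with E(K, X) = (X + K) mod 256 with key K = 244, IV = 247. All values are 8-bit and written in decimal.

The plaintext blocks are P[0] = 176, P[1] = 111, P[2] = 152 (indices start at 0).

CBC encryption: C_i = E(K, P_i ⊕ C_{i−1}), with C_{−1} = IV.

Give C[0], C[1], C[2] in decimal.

C[0]: P[0] ⊕ 247 = 71; E(K, 71) = 59.
C[1]: P[1] ⊕ 59 = 84; E(K, 84) = 72.
C[2]: P[2] ⊕ 72 = 208; E(K, 208) = 196.

C[0] = 59, C[1] = 72, C[2] = 196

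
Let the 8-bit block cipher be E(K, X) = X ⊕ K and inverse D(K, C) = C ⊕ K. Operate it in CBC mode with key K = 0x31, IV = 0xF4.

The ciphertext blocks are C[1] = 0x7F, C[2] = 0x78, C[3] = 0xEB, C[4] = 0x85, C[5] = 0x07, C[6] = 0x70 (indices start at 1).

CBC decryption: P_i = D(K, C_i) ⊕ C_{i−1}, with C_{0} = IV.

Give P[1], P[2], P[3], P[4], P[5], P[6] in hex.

P[1]: D(K, 0x7F) = 0x4E; 0x4E ⊕ 0xF4 = 0xBA.
P[2]: D(K, 0x78) = 0x49; 0x49 ⊕ 0x7F = 0x36.
P[3]: D(K, 0xEB) = 0xDA; 0xDA ⊕ 0x78 = 0xA2.
P[4]: D(K, 0x85) = 0xB4; 0xB4 ⊕ 0xEB = 0x5F.
P[5]: D(K, 0x07) = 0x36; 0x36 ⊕ 0x85 = 0xB3.
P[6]: D(K, 0x70) = 0x41; 0x41 ⊕ 0x07 = 0x46.

P[1] = 0xBA, P[2] = 0x36, P[3] = 0xA2, P[4] = 0x5F, P[5] = 0xB3, P[6] = 0x46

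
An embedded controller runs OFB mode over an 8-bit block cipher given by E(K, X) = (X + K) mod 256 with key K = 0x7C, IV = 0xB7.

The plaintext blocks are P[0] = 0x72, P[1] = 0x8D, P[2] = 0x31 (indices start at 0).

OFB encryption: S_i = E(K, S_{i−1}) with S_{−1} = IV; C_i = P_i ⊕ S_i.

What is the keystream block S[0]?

C[0]: S = E(K, 0xB7) = 0x33; 0x72 ⊕ 0x33 = 0x41.
So S[0] = 0x33.

0x33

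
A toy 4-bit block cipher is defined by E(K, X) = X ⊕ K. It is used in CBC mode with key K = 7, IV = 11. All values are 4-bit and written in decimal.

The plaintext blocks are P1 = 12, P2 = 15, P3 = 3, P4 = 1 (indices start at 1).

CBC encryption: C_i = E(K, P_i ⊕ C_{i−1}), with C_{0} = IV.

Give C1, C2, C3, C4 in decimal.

C1 = 0, C2 = 8, C3 = 12, C4 = 10

C1: P1 ⊕ 11 = 7; E(K, 7) = 0.
C2: P2 ⊕ 0 = 15; E(K, 15) = 8.
C3: P3 ⊕ 8 = 11; E(K, 11) = 12.
C4: P4 ⊕ 12 = 13; E(K, 13) = 10.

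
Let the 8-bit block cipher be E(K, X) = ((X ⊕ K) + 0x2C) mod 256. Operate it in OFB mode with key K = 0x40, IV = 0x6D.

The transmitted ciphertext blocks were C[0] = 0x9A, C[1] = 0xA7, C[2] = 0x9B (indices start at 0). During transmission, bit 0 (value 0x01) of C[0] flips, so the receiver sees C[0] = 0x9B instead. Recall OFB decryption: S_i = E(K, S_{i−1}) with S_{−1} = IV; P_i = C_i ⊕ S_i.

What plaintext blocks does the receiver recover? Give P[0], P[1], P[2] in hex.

Only C[0] changed, to 0x9B. In OFB, a change in C_i flips the same bit in P_i only; the keystream is unaffected. Decrypting the received ciphertext:
P[0]: S = E(K, 0x6D) = 0x59; 0x9B ⊕ 0x59 = 0xC2.
P[1]: S = E(K, 0x59) = 0x45; 0xA7 ⊕ 0x45 = 0xE2.
P[2]: S = E(K, 0x45) = 0x31; 0x9B ⊕ 0x31 = 0xAA.
Blocks that differ from the original plaintext: P[0].

P[0] = 0xC2, P[1] = 0xE2, P[2] = 0xAA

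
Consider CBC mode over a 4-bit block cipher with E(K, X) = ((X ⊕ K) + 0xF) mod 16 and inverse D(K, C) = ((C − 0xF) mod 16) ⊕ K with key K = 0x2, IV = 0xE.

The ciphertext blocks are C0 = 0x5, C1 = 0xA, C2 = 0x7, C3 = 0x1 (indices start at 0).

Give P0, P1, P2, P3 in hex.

P0 = 0xA, P1 = 0xC, P2 = 0x0, P3 = 0x7

CBC decryption: P_i = D(K, C_i) ⊕ C_{i−1}, with C_{−1} = IV.
P0: D(K, 0x5) = 0x4; 0x4 ⊕ 0xE = 0xA.
P1: D(K, 0xA) = 0x9; 0x9 ⊕ 0x5 = 0xC.
P2: D(K, 0x7) = 0xA; 0xA ⊕ 0xA = 0x0.
P3: D(K, 0x1) = 0x0; 0x0 ⊕ 0x7 = 0x7.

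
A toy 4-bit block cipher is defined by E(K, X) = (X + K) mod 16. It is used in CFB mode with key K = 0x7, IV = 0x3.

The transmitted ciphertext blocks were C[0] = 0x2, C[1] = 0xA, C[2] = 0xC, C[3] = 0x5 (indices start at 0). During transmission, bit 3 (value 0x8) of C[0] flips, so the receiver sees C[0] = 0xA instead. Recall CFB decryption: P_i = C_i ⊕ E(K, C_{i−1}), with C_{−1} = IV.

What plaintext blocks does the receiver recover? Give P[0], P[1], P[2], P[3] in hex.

P[0] = 0x0, P[1] = 0xB, P[2] = 0xD, P[3] = 0x6

Only C[0] changed, to 0xA. In CFB, a change in C_i flips the same bit in P_i and garbles P_{i+1}. Decrypting the received ciphertext:
P[0]: E(K, 0x3) = 0xA; 0xA ⊕ 0xA = 0x0.
P[1]: E(K, 0xA) = 0x1; 0xA ⊕ 0x1 = 0xB.
P[2]: E(K, 0xA) = 0x1; 0xC ⊕ 0x1 = 0xD.
P[3]: E(K, 0xC) = 0x3; 0x5 ⊕ 0x3 = 0x6.
Blocks that differ from the original plaintext: P[0], P[1].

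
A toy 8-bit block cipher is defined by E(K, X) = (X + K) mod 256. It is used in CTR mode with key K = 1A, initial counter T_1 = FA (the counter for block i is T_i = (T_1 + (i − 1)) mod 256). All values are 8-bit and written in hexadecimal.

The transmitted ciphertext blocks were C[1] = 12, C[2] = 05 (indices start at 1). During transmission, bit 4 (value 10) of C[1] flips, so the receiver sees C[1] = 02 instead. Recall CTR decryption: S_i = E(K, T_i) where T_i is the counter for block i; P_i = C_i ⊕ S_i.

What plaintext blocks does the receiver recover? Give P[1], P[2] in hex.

P[1] = 16, P[2] = 10

Only C[1] changed, to 02. In CTR, a change in C_i flips the same bit in P_i only; the keystream is unaffected. Decrypting the received ciphertext:
P[1]: T = FA, S = E(K, T) = 14; 02 ⊕ 14 = 16.
P[2]: T = FB, S = E(K, T) = 15; 05 ⊕ 15 = 10.
Blocks that differ from the original plaintext: P[1].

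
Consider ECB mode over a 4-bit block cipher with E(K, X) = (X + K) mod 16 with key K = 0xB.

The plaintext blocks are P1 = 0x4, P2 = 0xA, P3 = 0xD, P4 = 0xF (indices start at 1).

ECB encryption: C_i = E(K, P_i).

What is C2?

C2: E(K, 0xA) = 0x5.

C2 = 0x5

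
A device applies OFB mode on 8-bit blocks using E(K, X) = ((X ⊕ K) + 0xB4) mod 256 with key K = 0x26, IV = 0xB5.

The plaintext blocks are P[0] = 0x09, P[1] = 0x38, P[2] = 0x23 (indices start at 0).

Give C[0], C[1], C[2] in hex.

OFB encryption: S_i = E(K, S_{i−1}) with S_{−1} = IV; C_i = P_i ⊕ S_i.
C[0]: S = E(K, 0xB5) = 0x47; 0x09 ⊕ 0x47 = 0x4E.
C[1]: S = E(K, 0x47) = 0x15; 0x38 ⊕ 0x15 = 0x2D.
C[2]: S = E(K, 0x15) = 0xE7; 0x23 ⊕ 0xE7 = 0xC4.

C[0] = 0x4E, C[1] = 0x2D, C[2] = 0xC4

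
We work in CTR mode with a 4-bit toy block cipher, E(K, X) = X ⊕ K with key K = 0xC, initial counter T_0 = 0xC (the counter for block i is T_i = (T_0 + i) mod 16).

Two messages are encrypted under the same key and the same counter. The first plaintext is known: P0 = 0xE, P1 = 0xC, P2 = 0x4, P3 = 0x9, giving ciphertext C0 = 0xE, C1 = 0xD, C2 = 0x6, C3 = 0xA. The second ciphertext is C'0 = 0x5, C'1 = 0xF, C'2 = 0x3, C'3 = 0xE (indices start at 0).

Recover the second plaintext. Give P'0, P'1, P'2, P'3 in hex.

In CTR with a reused counter, both messages share the same keystream S_i, so C_i ⊕ C'_i = P_i ⊕ P'_i and thus P'_i = P_i ⊕ C_i ⊕ C'_i.
P'0: 0xE ⊕ 0xE ⊕ 0x5 = 0x5.
P'1: 0xC ⊕ 0xD ⊕ 0xF = 0xE.
P'2: 0x4 ⊕ 0x6 ⊕ 0x3 = 0x1.
P'3: 0x9 ⊕ 0xA ⊕ 0xE = 0xD.

P'0 = 0x5, P'1 = 0xE, P'2 = 0x1, P'3 = 0xD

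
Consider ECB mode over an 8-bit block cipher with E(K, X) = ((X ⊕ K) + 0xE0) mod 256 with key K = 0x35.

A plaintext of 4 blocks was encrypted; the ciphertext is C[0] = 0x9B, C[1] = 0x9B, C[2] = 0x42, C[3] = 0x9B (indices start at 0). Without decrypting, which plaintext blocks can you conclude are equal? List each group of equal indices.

P[0] = P[1] = P[3]

ECB encrypts each block independently with the same key, so equal ciphertext blocks imply equal plaintext blocks.
C[0] = C[1] = C[3] = 0x9B, so P[0] = P[1] = P[3].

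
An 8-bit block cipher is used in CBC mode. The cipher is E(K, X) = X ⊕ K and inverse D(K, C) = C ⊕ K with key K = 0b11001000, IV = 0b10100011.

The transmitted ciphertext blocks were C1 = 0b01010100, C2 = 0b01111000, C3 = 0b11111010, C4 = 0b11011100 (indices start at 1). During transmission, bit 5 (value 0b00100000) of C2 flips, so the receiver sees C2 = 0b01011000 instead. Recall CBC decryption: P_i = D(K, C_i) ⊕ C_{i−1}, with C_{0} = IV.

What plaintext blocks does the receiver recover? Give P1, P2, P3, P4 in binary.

Only C2 changed, to 0b01011000. In CBC, a change in C_i garbles P_i and flips the same bit in P_{i+1}. Decrypting the received ciphertext:
P1: D(K, 0b01010100) = 0b10011100; 0b10011100 ⊕ 0b10100011 = 0b00111111.
P2: D(K, 0b01011000) = 0b10010000; 0b10010000 ⊕ 0b01010100 = 0b11000100.
P3: D(K, 0b11111010) = 0b00110010; 0b00110010 ⊕ 0b01011000 = 0b01101010.
P4: D(K, 0b11011100) = 0b00010100; 0b00010100 ⊕ 0b11111010 = 0b11101110.
Blocks that differ from the original plaintext: P2, P3.

P1 = 0b00111111, P2 = 0b11000100, P3 = 0b01101010, P4 = 0b11101110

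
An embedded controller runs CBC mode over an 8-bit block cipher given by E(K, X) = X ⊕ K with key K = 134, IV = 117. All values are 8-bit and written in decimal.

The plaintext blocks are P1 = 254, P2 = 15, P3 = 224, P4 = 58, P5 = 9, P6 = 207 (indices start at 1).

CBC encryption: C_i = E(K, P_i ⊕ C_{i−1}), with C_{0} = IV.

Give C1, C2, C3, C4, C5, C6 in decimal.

C1 = 13, C2 = 132, C3 = 226, C4 = 94, C5 = 209, C6 = 152

C1: P1 ⊕ 117 = 139; E(K, 139) = 13.
C2: P2 ⊕ 13 = 2; E(K, 2) = 132.
C3: P3 ⊕ 132 = 100; E(K, 100) = 226.
C4: P4 ⊕ 226 = 216; E(K, 216) = 94.
C5: P5 ⊕ 94 = 87; E(K, 87) = 209.
C6: P6 ⊕ 209 = 30; E(K, 30) = 152.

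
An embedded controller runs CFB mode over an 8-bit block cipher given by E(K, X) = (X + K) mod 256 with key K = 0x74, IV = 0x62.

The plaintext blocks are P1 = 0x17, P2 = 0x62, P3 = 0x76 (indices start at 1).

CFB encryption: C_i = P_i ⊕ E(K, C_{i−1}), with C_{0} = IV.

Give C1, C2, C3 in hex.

C1: E(K, 0x62) = 0xD6; 0x17 ⊕ 0xD6 = 0xC1.
C2: E(K, 0xC1) = 0x35; 0x62 ⊕ 0x35 = 0x57.
C3: E(K, 0x57) = 0xCB; 0x76 ⊕ 0xCB = 0xBD.

C1 = 0xC1, C2 = 0x57, C3 = 0xBD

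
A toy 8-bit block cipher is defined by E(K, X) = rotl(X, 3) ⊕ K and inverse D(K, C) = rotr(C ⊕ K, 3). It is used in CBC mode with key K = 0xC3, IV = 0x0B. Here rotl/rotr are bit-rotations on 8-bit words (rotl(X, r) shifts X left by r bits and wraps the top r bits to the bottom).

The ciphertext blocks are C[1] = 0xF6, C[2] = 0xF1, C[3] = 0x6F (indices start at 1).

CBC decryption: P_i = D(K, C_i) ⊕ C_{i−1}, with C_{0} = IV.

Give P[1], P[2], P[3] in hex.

P[1]: D(K, 0xF6) = 0xA6; 0xA6 ⊕ 0x0B = 0xAD.
P[2]: D(K, 0xF1) = 0x46; 0x46 ⊕ 0xF6 = 0xB0.
P[3]: D(K, 0x6F) = 0x95; 0x95 ⊕ 0xF1 = 0x64.

P[1] = 0xAD, P[2] = 0xB0, P[3] = 0x64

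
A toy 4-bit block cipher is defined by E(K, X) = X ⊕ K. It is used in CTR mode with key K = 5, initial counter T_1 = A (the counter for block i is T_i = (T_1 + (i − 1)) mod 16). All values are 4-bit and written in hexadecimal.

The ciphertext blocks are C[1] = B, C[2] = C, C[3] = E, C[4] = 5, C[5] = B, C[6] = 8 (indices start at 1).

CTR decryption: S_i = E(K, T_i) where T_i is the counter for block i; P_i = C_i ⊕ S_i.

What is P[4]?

P[4]: T = D, S = E(K, T) = 8; 5 ⊕ 8 = D.

P[4] = D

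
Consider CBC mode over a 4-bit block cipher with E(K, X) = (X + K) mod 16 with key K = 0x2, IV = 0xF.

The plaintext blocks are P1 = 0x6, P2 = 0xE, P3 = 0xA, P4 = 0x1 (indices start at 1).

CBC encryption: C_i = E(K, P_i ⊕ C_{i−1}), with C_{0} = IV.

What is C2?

C2 = 0x7

C1: P1 ⊕ 0xF = 0x9; E(K, 0x9) = 0xB.
C2: P2 ⊕ 0xB = 0x5; E(K, 0x5) = 0x7.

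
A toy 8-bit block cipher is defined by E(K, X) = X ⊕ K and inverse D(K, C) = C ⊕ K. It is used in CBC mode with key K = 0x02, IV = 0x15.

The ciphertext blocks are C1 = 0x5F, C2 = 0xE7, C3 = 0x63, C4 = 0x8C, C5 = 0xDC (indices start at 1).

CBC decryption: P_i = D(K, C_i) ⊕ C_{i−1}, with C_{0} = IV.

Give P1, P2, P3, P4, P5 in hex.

P1: D(K, 0x5F) = 0x5D; 0x5D ⊕ 0x15 = 0x48.
P2: D(K, 0xE7) = 0xE5; 0xE5 ⊕ 0x5F = 0xBA.
P3: D(K, 0x63) = 0x61; 0x61 ⊕ 0xE7 = 0x86.
P4: D(K, 0x8C) = 0x8E; 0x8E ⊕ 0x63 = 0xED.
P5: D(K, 0xDC) = 0xDE; 0xDE ⊕ 0x8C = 0x52.

P1 = 0x48, P2 = 0xBA, P3 = 0x86, P4 = 0xED, P5 = 0x52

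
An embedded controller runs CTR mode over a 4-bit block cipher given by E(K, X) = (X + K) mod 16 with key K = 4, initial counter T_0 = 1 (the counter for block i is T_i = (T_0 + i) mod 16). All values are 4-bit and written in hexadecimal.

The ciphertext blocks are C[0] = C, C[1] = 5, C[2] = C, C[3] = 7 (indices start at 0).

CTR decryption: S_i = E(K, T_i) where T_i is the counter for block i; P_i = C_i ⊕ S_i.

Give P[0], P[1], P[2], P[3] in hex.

P[0]: T = 1, S = E(K, T) = 5; C ⊕ 5 = 9.
P[1]: T = 2, S = E(K, T) = 6; 5 ⊕ 6 = 3.
P[2]: T = 3, S = E(K, T) = 7; C ⊕ 7 = B.
P[3]: T = 4, S = E(K, T) = 8; 7 ⊕ 8 = F.

P[0] = 9, P[1] = 3, P[2] = B, P[3] = F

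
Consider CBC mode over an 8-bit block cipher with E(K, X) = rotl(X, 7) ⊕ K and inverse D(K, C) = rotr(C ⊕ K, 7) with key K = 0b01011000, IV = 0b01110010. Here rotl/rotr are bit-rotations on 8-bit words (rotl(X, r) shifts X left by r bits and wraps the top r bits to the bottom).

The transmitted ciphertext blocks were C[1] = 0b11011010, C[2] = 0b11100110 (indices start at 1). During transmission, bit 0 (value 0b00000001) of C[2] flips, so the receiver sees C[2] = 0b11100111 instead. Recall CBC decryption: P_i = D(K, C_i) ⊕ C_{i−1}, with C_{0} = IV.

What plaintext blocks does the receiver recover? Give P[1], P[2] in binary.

Only C[2] changed, to 0b11100111. In CBC, a change in C_i garbles P_i and flips the same bit in P_{i+1}. Decrypting the received ciphertext:
P[1]: D(K, 0b11011010) = 0b00000101; 0b00000101 ⊕ 0b01110010 = 0b01110111.
P[2]: D(K, 0b11100111) = 0b01111111; 0b01111111 ⊕ 0b11011010 = 0b10100101.
Blocks that differ from the original plaintext: P[2].

P[1] = 0b01110111, P[2] = 0b10100101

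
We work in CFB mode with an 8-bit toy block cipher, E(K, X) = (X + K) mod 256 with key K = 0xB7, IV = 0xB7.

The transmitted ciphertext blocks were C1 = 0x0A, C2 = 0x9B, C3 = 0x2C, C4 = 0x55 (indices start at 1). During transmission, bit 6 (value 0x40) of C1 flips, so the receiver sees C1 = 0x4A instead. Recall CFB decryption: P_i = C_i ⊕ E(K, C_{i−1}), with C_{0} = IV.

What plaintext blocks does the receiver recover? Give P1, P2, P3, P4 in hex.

P1 = 0x24, P2 = 0x9A, P3 = 0x7E, P4 = 0xB6

Only C1 changed, to 0x4A. In CFB, a change in C_i flips the same bit in P_i and garbles P_{i+1}. Decrypting the received ciphertext:
P1: E(K, 0xB7) = 0x6E; 0x4A ⊕ 0x6E = 0x24.
P2: E(K, 0x4A) = 0x01; 0x9B ⊕ 0x01 = 0x9A.
P3: E(K, 0x9B) = 0x52; 0x2C ⊕ 0x52 = 0x7E.
P4: E(K, 0x2C) = 0xE3; 0x55 ⊕ 0xE3 = 0xB6.
Blocks that differ from the original plaintext: P1, P2.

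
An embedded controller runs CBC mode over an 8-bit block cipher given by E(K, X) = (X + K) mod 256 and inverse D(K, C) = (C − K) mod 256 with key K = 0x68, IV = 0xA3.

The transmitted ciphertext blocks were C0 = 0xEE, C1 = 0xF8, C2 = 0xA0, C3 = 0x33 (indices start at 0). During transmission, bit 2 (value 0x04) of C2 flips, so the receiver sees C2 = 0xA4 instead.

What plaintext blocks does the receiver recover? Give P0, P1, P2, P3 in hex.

CBC decryption: P_i = D(K, C_i) ⊕ C_{i−1}, with C_{−1} = IV.
Only C2 changed, to 0xA4. In CBC, a change in C_i garbles P_i and flips the same bit in P_{i+1}. Decrypting the received ciphertext:
P0: D(K, 0xEE) = 0x86; 0x86 ⊕ 0xA3 = 0x25.
P1: D(K, 0xF8) = 0x90; 0x90 ⊕ 0xEE = 0x7E.
P2: D(K, 0xA4) = 0x3C; 0x3C ⊕ 0xF8 = 0xC4.
P3: D(K, 0x33) = 0xCB; 0xCB ⊕ 0xA4 = 0x6F.
Blocks that differ from the original plaintext: P2, P3.

P0 = 0x25, P1 = 0x7E, P2 = 0xC4, P3 = 0x6F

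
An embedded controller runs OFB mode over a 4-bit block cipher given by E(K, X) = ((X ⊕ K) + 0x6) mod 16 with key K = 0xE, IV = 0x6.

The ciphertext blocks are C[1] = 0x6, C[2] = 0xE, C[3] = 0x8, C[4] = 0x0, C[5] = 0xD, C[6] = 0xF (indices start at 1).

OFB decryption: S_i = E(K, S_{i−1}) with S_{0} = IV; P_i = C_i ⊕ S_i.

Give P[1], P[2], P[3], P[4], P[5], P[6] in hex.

P[1] = 0x8, P[2] = 0x8, P[3] = 0x6, P[4] = 0x6, P[5] = 0x3, P[6] = 0x9

P[1]: S = E(K, 0x6) = 0xE; 0x6 ⊕ 0xE = 0x8.
P[2]: S = E(K, 0xE) = 0x6; 0xE ⊕ 0x6 = 0x8.
P[3]: S = E(K, 0x6) = 0xE; 0x8 ⊕ 0xE = 0x6.
P[4]: S = E(K, 0xE) = 0x6; 0x0 ⊕ 0x6 = 0x6.
P[5]: S = E(K, 0x6) = 0xE; 0xD ⊕ 0xE = 0x3.
P[6]: S = E(K, 0xE) = 0x6; 0xF ⊕ 0x6 = 0x9.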